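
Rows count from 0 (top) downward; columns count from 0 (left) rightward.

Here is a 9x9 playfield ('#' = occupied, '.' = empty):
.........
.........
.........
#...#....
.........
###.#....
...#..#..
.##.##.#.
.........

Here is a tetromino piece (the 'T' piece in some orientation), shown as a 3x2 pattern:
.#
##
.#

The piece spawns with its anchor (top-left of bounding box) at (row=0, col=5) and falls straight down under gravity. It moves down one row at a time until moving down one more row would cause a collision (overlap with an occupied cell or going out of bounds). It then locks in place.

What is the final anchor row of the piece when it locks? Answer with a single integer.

Spawn at (row=0, col=5). Try each row:
  row 0: fits
  row 1: fits
  row 2: fits
  row 3: fits
  row 4: blocked -> lock at row 3

Answer: 3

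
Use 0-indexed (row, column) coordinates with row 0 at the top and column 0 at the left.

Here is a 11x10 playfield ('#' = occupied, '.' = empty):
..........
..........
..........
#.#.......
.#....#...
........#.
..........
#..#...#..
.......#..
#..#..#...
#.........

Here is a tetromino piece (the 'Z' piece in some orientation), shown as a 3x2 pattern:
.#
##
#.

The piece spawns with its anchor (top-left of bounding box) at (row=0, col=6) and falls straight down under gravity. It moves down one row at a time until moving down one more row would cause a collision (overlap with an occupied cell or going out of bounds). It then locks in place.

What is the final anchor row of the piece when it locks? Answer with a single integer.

Spawn at (row=0, col=6). Try each row:
  row 0: fits
  row 1: fits
  row 2: blocked -> lock at row 1

Answer: 1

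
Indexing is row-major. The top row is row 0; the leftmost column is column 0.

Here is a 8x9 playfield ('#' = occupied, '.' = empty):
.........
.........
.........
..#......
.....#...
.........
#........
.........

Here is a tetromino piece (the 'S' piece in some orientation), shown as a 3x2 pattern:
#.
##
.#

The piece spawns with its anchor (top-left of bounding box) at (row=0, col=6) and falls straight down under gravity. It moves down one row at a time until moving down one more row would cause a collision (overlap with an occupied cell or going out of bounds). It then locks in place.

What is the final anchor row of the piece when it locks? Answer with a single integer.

Spawn at (row=0, col=6). Try each row:
  row 0: fits
  row 1: fits
  row 2: fits
  row 3: fits
  row 4: fits
  row 5: fits
  row 6: blocked -> lock at row 5

Answer: 5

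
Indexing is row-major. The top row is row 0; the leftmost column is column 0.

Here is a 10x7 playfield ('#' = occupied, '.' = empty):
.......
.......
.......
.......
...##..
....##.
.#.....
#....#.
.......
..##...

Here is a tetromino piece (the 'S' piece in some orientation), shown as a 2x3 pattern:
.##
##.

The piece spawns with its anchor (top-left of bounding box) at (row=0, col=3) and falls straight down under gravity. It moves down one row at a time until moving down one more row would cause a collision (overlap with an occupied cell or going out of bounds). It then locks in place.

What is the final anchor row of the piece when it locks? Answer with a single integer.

Answer: 2

Derivation:
Spawn at (row=0, col=3). Try each row:
  row 0: fits
  row 1: fits
  row 2: fits
  row 3: blocked -> lock at row 2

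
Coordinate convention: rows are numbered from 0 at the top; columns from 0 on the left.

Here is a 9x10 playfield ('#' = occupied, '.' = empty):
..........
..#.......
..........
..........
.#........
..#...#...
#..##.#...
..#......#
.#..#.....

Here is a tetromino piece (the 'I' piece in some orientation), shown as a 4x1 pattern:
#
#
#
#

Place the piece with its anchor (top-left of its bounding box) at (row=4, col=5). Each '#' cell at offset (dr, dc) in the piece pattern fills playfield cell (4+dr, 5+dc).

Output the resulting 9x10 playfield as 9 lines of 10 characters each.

Answer: ..........
..#.......
..........
..........
.#...#....
..#..##...
#..####...
..#..#...#
.#..#.....

Derivation:
Fill (4+0,5+0) = (4,5)
Fill (4+1,5+0) = (5,5)
Fill (4+2,5+0) = (6,5)
Fill (4+3,5+0) = (7,5)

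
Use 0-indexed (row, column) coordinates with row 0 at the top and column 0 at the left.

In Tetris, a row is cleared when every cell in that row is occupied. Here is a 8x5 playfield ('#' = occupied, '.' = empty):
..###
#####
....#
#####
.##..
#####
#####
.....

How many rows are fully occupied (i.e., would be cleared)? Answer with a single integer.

Check each row:
  row 0: 2 empty cells -> not full
  row 1: 0 empty cells -> FULL (clear)
  row 2: 4 empty cells -> not full
  row 3: 0 empty cells -> FULL (clear)
  row 4: 3 empty cells -> not full
  row 5: 0 empty cells -> FULL (clear)
  row 6: 0 empty cells -> FULL (clear)
  row 7: 5 empty cells -> not full
Total rows cleared: 4

Answer: 4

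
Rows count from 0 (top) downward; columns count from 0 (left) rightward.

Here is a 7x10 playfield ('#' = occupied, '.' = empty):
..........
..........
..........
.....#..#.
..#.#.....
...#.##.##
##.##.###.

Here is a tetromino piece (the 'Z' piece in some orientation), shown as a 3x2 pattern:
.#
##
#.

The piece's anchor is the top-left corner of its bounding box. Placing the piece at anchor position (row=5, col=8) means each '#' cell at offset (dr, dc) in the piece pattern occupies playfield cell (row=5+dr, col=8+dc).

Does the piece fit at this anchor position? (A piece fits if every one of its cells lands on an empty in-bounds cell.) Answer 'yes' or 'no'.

Answer: no

Derivation:
Check each piece cell at anchor (5, 8):
  offset (0,1) -> (5,9): occupied ('#') -> FAIL
  offset (1,0) -> (6,8): occupied ('#') -> FAIL
  offset (1,1) -> (6,9): empty -> OK
  offset (2,0) -> (7,8): out of bounds -> FAIL
All cells valid: no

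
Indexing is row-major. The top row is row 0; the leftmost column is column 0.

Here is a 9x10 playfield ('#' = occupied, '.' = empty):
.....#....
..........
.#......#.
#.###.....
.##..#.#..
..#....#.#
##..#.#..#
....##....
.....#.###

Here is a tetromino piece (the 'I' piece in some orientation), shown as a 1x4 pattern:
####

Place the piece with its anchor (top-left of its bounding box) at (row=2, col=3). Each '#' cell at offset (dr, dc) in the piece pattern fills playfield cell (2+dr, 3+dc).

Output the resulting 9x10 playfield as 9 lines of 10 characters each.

Answer: .....#....
..........
.#.####.#.
#.###.....
.##..#.#..
..#....#.#
##..#.#..#
....##....
.....#.###

Derivation:
Fill (2+0,3+0) = (2,3)
Fill (2+0,3+1) = (2,4)
Fill (2+0,3+2) = (2,5)
Fill (2+0,3+3) = (2,6)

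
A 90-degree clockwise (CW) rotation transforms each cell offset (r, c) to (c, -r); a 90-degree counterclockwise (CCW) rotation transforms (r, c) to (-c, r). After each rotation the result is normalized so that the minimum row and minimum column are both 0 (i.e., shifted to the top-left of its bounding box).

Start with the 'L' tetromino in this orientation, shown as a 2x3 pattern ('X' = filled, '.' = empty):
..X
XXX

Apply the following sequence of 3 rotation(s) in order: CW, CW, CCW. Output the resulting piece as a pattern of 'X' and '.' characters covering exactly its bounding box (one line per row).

Answer: X.
X.
XX

Derivation:
Start:
..X
XXX
After rotation 1 (CW):
X.
X.
XX
After rotation 2 (CW):
XXX
X..
After rotation 3 (CCW):
X.
X.
XX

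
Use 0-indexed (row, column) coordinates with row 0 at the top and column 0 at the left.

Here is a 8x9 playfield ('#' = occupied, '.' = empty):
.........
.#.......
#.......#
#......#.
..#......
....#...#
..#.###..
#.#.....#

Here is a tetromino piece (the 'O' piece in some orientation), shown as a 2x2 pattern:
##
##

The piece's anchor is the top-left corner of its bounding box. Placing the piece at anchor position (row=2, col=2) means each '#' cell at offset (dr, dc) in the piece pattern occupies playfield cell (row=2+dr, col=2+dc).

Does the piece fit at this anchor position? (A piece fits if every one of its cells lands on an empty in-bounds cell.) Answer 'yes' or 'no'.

Check each piece cell at anchor (2, 2):
  offset (0,0) -> (2,2): empty -> OK
  offset (0,1) -> (2,3): empty -> OK
  offset (1,0) -> (3,2): empty -> OK
  offset (1,1) -> (3,3): empty -> OK
All cells valid: yes

Answer: yes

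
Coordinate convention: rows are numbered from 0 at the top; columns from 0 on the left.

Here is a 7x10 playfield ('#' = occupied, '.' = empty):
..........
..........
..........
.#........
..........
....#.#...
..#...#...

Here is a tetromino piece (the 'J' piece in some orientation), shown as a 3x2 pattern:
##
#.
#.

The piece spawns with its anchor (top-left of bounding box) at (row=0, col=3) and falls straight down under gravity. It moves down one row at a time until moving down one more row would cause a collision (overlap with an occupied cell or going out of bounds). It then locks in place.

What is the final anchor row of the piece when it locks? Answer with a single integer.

Answer: 4

Derivation:
Spawn at (row=0, col=3). Try each row:
  row 0: fits
  row 1: fits
  row 2: fits
  row 3: fits
  row 4: fits
  row 5: blocked -> lock at row 4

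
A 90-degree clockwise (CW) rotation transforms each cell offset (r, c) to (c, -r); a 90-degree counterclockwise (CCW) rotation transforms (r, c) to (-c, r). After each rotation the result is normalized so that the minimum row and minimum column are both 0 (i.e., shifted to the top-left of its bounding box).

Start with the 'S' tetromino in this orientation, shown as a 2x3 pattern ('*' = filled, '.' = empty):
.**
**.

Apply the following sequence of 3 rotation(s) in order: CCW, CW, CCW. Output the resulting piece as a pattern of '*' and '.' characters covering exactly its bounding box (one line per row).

Answer: *.
**
.*

Derivation:
Start:
.**
**.
After rotation 1 (CCW):
*.
**
.*
After rotation 2 (CW):
.**
**.
After rotation 3 (CCW):
*.
**
.*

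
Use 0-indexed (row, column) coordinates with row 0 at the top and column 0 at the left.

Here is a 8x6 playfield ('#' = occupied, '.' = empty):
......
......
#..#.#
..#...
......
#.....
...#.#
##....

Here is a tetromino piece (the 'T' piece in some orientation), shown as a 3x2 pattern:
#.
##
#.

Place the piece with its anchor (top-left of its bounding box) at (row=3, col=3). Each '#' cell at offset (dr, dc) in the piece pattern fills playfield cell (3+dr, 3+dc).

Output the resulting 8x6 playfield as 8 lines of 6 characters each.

Fill (3+0,3+0) = (3,3)
Fill (3+1,3+0) = (4,3)
Fill (3+1,3+1) = (4,4)
Fill (3+2,3+0) = (5,3)

Answer: ......
......
#..#.#
..##..
...##.
#..#..
...#.#
##....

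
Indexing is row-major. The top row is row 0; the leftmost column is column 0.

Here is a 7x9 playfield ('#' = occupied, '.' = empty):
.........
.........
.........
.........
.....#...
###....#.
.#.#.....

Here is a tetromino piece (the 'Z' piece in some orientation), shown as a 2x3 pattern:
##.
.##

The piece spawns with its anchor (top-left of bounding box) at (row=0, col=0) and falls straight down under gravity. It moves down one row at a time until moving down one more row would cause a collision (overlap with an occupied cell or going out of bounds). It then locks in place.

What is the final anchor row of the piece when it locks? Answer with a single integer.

Answer: 3

Derivation:
Spawn at (row=0, col=0). Try each row:
  row 0: fits
  row 1: fits
  row 2: fits
  row 3: fits
  row 4: blocked -> lock at row 3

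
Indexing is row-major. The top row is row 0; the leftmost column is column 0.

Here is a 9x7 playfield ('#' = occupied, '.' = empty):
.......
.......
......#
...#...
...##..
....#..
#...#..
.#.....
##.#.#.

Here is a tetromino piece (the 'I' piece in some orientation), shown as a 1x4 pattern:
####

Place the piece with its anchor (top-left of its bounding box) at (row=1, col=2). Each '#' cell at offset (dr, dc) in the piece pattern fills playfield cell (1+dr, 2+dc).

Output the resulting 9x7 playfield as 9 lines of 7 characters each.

Answer: .......
..####.
......#
...#...
...##..
....#..
#...#..
.#.....
##.#.#.

Derivation:
Fill (1+0,2+0) = (1,2)
Fill (1+0,2+1) = (1,3)
Fill (1+0,2+2) = (1,4)
Fill (1+0,2+3) = (1,5)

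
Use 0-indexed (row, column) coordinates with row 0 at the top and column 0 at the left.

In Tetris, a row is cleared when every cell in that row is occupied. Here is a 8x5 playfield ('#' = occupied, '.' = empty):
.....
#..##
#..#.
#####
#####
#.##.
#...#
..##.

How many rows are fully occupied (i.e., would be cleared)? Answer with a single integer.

Answer: 2

Derivation:
Check each row:
  row 0: 5 empty cells -> not full
  row 1: 2 empty cells -> not full
  row 2: 3 empty cells -> not full
  row 3: 0 empty cells -> FULL (clear)
  row 4: 0 empty cells -> FULL (clear)
  row 5: 2 empty cells -> not full
  row 6: 3 empty cells -> not full
  row 7: 3 empty cells -> not full
Total rows cleared: 2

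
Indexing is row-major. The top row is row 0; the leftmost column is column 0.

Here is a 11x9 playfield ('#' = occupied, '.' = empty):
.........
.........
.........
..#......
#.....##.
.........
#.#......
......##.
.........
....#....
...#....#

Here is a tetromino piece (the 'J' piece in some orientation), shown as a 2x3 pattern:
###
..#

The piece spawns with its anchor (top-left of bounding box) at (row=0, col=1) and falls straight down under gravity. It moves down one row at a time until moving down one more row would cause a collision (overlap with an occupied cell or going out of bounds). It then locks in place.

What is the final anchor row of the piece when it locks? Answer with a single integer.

Spawn at (row=0, col=1). Try each row:
  row 0: fits
  row 1: fits
  row 2: fits
  row 3: blocked -> lock at row 2

Answer: 2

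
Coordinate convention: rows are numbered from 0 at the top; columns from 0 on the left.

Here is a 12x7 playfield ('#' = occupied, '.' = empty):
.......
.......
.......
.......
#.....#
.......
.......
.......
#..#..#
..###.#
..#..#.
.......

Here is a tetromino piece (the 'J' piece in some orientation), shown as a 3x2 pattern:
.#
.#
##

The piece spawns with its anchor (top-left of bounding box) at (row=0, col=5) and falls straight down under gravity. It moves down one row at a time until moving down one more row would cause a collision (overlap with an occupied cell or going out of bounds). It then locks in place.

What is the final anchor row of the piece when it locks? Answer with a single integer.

Answer: 1

Derivation:
Spawn at (row=0, col=5). Try each row:
  row 0: fits
  row 1: fits
  row 2: blocked -> lock at row 1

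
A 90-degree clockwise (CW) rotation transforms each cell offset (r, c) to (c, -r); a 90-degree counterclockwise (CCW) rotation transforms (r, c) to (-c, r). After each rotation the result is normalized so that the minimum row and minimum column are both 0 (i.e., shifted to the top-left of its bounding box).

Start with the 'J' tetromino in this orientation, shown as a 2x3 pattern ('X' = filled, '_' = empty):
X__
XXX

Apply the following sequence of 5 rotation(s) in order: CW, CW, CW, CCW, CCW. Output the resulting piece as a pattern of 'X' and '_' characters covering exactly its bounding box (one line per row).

Answer: XX
X_
X_

Derivation:
Start:
X__
XXX
After rotation 1 (CW):
XX
X_
X_
After rotation 2 (CW):
XXX
__X
After rotation 3 (CW):
_X
_X
XX
After rotation 4 (CCW):
XXX
__X
After rotation 5 (CCW):
XX
X_
X_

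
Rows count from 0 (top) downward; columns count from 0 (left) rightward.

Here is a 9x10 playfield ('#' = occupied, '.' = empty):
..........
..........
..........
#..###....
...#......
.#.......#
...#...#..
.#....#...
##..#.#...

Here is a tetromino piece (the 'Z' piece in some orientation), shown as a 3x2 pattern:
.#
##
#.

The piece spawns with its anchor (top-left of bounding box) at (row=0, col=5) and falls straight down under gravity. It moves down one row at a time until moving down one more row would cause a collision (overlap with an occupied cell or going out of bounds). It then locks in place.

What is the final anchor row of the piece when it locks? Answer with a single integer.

Answer: 0

Derivation:
Spawn at (row=0, col=5). Try each row:
  row 0: fits
  row 1: blocked -> lock at row 0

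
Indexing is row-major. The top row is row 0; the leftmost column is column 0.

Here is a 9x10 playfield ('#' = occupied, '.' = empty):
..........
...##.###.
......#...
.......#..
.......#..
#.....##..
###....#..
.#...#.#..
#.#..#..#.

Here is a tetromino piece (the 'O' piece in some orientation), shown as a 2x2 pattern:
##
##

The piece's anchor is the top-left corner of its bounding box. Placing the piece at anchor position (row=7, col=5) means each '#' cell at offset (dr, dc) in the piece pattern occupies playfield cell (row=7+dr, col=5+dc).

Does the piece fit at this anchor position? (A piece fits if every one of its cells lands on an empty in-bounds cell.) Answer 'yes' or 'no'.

Answer: no

Derivation:
Check each piece cell at anchor (7, 5):
  offset (0,0) -> (7,5): occupied ('#') -> FAIL
  offset (0,1) -> (7,6): empty -> OK
  offset (1,0) -> (8,5): occupied ('#') -> FAIL
  offset (1,1) -> (8,6): empty -> OK
All cells valid: no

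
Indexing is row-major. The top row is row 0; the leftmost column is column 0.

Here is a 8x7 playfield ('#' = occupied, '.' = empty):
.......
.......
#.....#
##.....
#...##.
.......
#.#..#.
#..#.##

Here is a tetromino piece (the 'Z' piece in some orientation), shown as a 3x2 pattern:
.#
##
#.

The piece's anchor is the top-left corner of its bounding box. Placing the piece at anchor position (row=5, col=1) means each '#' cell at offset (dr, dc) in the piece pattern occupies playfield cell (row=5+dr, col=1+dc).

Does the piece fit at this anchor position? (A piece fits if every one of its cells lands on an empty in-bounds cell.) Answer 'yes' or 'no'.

Check each piece cell at anchor (5, 1):
  offset (0,1) -> (5,2): empty -> OK
  offset (1,0) -> (6,1): empty -> OK
  offset (1,1) -> (6,2): occupied ('#') -> FAIL
  offset (2,0) -> (7,1): empty -> OK
All cells valid: no

Answer: no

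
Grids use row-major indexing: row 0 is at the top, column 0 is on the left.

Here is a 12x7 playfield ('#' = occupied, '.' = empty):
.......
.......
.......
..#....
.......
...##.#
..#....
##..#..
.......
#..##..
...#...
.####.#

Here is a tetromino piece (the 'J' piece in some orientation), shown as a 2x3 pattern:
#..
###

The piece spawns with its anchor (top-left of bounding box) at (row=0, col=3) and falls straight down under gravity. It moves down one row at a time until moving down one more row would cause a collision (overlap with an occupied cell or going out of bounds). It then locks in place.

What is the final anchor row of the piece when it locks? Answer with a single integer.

Spawn at (row=0, col=3). Try each row:
  row 0: fits
  row 1: fits
  row 2: fits
  row 3: fits
  row 4: blocked -> lock at row 3

Answer: 3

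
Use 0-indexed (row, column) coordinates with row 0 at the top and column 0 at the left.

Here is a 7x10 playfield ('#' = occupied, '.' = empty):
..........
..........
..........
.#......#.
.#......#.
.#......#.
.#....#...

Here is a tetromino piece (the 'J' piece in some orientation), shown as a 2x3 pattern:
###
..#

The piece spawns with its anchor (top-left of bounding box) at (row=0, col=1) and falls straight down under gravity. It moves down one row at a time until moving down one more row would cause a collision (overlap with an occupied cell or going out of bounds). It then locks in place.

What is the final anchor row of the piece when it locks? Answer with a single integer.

Answer: 2

Derivation:
Spawn at (row=0, col=1). Try each row:
  row 0: fits
  row 1: fits
  row 2: fits
  row 3: blocked -> lock at row 2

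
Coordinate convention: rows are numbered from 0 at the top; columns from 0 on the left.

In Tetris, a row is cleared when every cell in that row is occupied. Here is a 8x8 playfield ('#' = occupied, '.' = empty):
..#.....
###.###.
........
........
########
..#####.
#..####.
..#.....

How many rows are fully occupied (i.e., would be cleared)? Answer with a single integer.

Check each row:
  row 0: 7 empty cells -> not full
  row 1: 2 empty cells -> not full
  row 2: 8 empty cells -> not full
  row 3: 8 empty cells -> not full
  row 4: 0 empty cells -> FULL (clear)
  row 5: 3 empty cells -> not full
  row 6: 3 empty cells -> not full
  row 7: 7 empty cells -> not full
Total rows cleared: 1

Answer: 1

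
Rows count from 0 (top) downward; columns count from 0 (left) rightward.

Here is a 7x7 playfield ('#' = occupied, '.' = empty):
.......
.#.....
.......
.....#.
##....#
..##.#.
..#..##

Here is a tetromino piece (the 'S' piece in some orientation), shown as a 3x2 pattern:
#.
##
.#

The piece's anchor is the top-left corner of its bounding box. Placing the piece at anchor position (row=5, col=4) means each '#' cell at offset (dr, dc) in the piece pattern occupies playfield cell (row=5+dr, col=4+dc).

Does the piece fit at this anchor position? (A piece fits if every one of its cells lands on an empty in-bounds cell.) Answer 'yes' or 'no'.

Answer: no

Derivation:
Check each piece cell at anchor (5, 4):
  offset (0,0) -> (5,4): empty -> OK
  offset (1,0) -> (6,4): empty -> OK
  offset (1,1) -> (6,5): occupied ('#') -> FAIL
  offset (2,1) -> (7,5): out of bounds -> FAIL
All cells valid: no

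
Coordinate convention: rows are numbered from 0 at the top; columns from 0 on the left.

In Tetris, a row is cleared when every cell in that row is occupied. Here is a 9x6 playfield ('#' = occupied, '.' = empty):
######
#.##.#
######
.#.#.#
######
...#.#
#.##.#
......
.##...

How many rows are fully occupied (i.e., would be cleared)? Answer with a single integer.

Answer: 3

Derivation:
Check each row:
  row 0: 0 empty cells -> FULL (clear)
  row 1: 2 empty cells -> not full
  row 2: 0 empty cells -> FULL (clear)
  row 3: 3 empty cells -> not full
  row 4: 0 empty cells -> FULL (clear)
  row 5: 4 empty cells -> not full
  row 6: 2 empty cells -> not full
  row 7: 6 empty cells -> not full
  row 8: 4 empty cells -> not full
Total rows cleared: 3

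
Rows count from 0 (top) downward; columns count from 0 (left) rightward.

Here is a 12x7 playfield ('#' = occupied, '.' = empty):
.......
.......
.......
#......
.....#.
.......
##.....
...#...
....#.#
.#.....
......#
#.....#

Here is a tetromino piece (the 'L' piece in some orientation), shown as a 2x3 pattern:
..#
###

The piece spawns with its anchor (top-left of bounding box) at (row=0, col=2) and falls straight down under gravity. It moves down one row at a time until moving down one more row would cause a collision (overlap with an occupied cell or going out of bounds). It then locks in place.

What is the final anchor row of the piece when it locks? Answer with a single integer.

Answer: 5

Derivation:
Spawn at (row=0, col=2). Try each row:
  row 0: fits
  row 1: fits
  row 2: fits
  row 3: fits
  row 4: fits
  row 5: fits
  row 6: blocked -> lock at row 5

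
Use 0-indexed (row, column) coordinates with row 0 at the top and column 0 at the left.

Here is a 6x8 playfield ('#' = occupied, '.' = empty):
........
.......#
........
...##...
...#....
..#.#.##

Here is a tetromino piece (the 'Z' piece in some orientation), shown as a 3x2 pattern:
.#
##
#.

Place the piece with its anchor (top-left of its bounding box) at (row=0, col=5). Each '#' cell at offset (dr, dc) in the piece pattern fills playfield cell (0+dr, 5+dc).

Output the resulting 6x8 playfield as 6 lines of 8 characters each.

Fill (0+0,5+1) = (0,6)
Fill (0+1,5+0) = (1,5)
Fill (0+1,5+1) = (1,6)
Fill (0+2,5+0) = (2,5)

Answer: ......#.
.....###
.....#..
...##...
...#....
..#.#.##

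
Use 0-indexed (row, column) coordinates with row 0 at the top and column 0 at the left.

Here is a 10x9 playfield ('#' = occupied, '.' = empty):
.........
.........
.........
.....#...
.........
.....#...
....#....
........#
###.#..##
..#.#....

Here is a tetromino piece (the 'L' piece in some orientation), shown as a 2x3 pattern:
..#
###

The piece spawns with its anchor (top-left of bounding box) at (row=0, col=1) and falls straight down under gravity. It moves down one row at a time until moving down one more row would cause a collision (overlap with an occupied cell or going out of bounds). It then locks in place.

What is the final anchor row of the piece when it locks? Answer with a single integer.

Answer: 6

Derivation:
Spawn at (row=0, col=1). Try each row:
  row 0: fits
  row 1: fits
  row 2: fits
  row 3: fits
  row 4: fits
  row 5: fits
  row 6: fits
  row 7: blocked -> lock at row 6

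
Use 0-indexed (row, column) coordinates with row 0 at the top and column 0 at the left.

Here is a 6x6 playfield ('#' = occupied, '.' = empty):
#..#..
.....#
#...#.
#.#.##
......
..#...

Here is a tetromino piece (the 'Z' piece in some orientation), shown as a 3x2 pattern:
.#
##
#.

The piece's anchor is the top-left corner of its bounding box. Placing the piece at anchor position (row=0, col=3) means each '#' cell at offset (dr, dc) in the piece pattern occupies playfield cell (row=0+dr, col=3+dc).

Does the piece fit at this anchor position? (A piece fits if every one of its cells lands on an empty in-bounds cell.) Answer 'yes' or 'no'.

Answer: yes

Derivation:
Check each piece cell at anchor (0, 3):
  offset (0,1) -> (0,4): empty -> OK
  offset (1,0) -> (1,3): empty -> OK
  offset (1,1) -> (1,4): empty -> OK
  offset (2,0) -> (2,3): empty -> OK
All cells valid: yes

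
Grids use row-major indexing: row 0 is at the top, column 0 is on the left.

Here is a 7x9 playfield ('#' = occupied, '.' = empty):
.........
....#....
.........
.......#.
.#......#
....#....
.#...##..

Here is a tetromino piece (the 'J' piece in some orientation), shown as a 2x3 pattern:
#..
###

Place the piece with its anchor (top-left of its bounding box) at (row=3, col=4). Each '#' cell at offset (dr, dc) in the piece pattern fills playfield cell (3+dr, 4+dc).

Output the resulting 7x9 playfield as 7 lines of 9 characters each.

Fill (3+0,4+0) = (3,4)
Fill (3+1,4+0) = (4,4)
Fill (3+1,4+1) = (4,5)
Fill (3+1,4+2) = (4,6)

Answer: .........
....#....
.........
....#..#.
.#..###.#
....#....
.#...##..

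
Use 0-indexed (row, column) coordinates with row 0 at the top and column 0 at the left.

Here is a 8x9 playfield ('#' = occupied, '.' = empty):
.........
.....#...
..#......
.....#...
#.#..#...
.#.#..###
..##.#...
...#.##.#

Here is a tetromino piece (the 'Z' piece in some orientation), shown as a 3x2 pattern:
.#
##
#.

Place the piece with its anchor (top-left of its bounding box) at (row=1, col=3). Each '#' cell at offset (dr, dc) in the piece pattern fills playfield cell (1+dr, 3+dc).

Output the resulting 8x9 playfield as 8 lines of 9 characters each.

Fill (1+0,3+1) = (1,4)
Fill (1+1,3+0) = (2,3)
Fill (1+1,3+1) = (2,4)
Fill (1+2,3+0) = (3,3)

Answer: .........
....##...
..###....
...#.#...
#.#..#...
.#.#..###
..##.#...
...#.##.#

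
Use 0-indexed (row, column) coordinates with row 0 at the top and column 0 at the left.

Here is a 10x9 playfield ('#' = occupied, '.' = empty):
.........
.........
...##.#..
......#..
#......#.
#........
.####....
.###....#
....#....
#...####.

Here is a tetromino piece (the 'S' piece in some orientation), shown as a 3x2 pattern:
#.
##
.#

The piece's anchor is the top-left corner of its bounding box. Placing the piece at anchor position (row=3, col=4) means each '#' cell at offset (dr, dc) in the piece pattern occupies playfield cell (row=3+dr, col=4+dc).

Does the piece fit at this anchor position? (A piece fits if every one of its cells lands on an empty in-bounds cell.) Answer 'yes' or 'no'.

Answer: yes

Derivation:
Check each piece cell at anchor (3, 4):
  offset (0,0) -> (3,4): empty -> OK
  offset (1,0) -> (4,4): empty -> OK
  offset (1,1) -> (4,5): empty -> OK
  offset (2,1) -> (5,5): empty -> OK
All cells valid: yes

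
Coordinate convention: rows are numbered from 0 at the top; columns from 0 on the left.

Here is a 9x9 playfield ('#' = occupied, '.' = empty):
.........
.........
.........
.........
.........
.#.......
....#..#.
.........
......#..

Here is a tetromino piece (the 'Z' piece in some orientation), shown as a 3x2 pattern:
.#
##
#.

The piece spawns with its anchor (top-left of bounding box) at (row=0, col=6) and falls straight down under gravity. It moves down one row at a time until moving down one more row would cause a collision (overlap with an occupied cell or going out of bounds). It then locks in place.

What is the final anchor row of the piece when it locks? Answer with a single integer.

Answer: 4

Derivation:
Spawn at (row=0, col=6). Try each row:
  row 0: fits
  row 1: fits
  row 2: fits
  row 3: fits
  row 4: fits
  row 5: blocked -> lock at row 4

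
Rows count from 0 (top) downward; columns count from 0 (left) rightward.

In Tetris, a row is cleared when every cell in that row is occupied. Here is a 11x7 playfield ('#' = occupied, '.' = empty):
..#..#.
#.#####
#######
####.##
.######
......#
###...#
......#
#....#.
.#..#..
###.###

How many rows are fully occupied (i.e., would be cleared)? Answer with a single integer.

Answer: 1

Derivation:
Check each row:
  row 0: 5 empty cells -> not full
  row 1: 1 empty cell -> not full
  row 2: 0 empty cells -> FULL (clear)
  row 3: 1 empty cell -> not full
  row 4: 1 empty cell -> not full
  row 5: 6 empty cells -> not full
  row 6: 3 empty cells -> not full
  row 7: 6 empty cells -> not full
  row 8: 5 empty cells -> not full
  row 9: 5 empty cells -> not full
  row 10: 1 empty cell -> not full
Total rows cleared: 1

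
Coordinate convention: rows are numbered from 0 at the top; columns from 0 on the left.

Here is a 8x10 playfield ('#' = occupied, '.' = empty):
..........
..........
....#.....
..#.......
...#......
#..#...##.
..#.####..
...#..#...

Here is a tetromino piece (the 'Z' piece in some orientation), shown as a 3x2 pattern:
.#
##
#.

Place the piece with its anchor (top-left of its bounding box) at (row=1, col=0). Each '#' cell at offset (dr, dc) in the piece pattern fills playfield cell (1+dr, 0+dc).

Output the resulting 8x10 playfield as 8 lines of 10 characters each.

Fill (1+0,0+1) = (1,1)
Fill (1+1,0+0) = (2,0)
Fill (1+1,0+1) = (2,1)
Fill (1+2,0+0) = (3,0)

Answer: ..........
.#........
##..#.....
#.#.......
...#......
#..#...##.
..#.####..
...#..#...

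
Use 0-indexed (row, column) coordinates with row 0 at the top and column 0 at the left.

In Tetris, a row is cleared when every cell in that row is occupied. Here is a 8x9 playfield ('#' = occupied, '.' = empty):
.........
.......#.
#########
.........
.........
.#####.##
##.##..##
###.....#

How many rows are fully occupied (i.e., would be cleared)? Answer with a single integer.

Check each row:
  row 0: 9 empty cells -> not full
  row 1: 8 empty cells -> not full
  row 2: 0 empty cells -> FULL (clear)
  row 3: 9 empty cells -> not full
  row 4: 9 empty cells -> not full
  row 5: 2 empty cells -> not full
  row 6: 3 empty cells -> not full
  row 7: 5 empty cells -> not full
Total rows cleared: 1

Answer: 1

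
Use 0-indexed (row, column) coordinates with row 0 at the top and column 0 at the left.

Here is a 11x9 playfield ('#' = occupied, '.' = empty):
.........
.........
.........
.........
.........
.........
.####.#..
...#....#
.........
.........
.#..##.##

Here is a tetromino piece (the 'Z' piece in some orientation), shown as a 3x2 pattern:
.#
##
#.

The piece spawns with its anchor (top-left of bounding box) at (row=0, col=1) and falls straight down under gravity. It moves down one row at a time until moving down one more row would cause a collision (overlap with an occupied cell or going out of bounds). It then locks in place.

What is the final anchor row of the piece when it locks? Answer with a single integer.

Answer: 3

Derivation:
Spawn at (row=0, col=1). Try each row:
  row 0: fits
  row 1: fits
  row 2: fits
  row 3: fits
  row 4: blocked -> lock at row 3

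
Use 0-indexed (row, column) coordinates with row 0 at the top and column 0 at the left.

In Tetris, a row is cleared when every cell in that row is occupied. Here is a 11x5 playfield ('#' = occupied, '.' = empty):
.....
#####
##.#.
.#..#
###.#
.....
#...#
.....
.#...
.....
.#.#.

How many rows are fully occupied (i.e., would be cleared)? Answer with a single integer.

Check each row:
  row 0: 5 empty cells -> not full
  row 1: 0 empty cells -> FULL (clear)
  row 2: 2 empty cells -> not full
  row 3: 3 empty cells -> not full
  row 4: 1 empty cell -> not full
  row 5: 5 empty cells -> not full
  row 6: 3 empty cells -> not full
  row 7: 5 empty cells -> not full
  row 8: 4 empty cells -> not full
  row 9: 5 empty cells -> not full
  row 10: 3 empty cells -> not full
Total rows cleared: 1

Answer: 1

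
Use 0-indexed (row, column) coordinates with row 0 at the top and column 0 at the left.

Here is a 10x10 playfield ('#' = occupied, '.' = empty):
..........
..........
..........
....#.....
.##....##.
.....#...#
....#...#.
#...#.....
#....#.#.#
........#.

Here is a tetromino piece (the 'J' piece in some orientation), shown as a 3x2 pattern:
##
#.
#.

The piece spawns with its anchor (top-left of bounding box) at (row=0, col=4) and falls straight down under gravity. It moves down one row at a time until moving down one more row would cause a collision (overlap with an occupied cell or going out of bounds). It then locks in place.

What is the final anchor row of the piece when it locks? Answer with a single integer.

Answer: 0

Derivation:
Spawn at (row=0, col=4). Try each row:
  row 0: fits
  row 1: blocked -> lock at row 0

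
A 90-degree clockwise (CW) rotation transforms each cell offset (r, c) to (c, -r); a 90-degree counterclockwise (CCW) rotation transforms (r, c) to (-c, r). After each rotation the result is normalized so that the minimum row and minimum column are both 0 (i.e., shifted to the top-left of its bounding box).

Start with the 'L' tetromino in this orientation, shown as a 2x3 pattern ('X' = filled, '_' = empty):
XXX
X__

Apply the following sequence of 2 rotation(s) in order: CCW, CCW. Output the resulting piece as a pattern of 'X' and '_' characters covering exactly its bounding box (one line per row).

Answer: __X
XXX

Derivation:
Start:
XXX
X__
After rotation 1 (CCW):
X_
X_
XX
After rotation 2 (CCW):
__X
XXX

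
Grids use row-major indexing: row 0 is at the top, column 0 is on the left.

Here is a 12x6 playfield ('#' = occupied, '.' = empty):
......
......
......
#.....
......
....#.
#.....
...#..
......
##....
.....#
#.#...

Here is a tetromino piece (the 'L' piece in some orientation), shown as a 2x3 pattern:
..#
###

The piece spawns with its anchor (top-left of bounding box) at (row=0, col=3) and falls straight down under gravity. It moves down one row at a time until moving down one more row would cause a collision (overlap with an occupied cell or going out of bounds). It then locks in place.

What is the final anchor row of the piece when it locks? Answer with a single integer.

Spawn at (row=0, col=3). Try each row:
  row 0: fits
  row 1: fits
  row 2: fits
  row 3: fits
  row 4: blocked -> lock at row 3

Answer: 3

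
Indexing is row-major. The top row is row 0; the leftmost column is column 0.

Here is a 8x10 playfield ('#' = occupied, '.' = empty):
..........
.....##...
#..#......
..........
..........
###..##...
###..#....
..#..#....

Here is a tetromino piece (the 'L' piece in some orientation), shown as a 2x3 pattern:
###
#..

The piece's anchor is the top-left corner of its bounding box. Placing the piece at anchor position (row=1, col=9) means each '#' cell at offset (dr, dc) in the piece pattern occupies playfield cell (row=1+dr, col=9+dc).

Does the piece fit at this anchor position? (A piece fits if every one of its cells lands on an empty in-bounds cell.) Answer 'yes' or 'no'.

Answer: no

Derivation:
Check each piece cell at anchor (1, 9):
  offset (0,0) -> (1,9): empty -> OK
  offset (0,1) -> (1,10): out of bounds -> FAIL
  offset (0,2) -> (1,11): out of bounds -> FAIL
  offset (1,0) -> (2,9): empty -> OK
All cells valid: no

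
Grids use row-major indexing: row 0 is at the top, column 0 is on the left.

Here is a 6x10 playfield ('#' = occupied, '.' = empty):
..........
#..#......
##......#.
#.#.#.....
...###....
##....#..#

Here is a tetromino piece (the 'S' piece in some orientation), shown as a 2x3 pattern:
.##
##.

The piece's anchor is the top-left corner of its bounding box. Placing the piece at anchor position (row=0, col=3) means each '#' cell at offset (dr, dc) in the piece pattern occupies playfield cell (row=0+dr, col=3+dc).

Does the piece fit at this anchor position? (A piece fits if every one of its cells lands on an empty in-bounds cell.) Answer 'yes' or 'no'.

Answer: no

Derivation:
Check each piece cell at anchor (0, 3):
  offset (0,1) -> (0,4): empty -> OK
  offset (0,2) -> (0,5): empty -> OK
  offset (1,0) -> (1,3): occupied ('#') -> FAIL
  offset (1,1) -> (1,4): empty -> OK
All cells valid: no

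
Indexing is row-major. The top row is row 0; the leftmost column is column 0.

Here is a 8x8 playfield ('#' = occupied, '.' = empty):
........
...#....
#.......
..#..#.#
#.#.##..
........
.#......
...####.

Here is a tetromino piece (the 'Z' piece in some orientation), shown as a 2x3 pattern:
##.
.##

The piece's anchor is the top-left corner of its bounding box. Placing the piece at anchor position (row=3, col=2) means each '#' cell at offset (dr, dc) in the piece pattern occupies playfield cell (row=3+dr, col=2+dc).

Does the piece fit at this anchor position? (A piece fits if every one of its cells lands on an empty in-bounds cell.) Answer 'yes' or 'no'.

Check each piece cell at anchor (3, 2):
  offset (0,0) -> (3,2): occupied ('#') -> FAIL
  offset (0,1) -> (3,3): empty -> OK
  offset (1,1) -> (4,3): empty -> OK
  offset (1,2) -> (4,4): occupied ('#') -> FAIL
All cells valid: no

Answer: no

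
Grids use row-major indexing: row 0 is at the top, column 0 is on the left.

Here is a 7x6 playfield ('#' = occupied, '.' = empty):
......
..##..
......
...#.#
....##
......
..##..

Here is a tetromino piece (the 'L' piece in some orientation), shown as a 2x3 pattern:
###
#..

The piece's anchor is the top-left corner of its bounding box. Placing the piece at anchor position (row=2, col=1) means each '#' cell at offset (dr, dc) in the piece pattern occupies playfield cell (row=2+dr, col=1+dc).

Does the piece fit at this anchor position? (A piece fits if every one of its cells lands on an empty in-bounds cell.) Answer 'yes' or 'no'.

Check each piece cell at anchor (2, 1):
  offset (0,0) -> (2,1): empty -> OK
  offset (0,1) -> (2,2): empty -> OK
  offset (0,2) -> (2,3): empty -> OK
  offset (1,0) -> (3,1): empty -> OK
All cells valid: yes

Answer: yes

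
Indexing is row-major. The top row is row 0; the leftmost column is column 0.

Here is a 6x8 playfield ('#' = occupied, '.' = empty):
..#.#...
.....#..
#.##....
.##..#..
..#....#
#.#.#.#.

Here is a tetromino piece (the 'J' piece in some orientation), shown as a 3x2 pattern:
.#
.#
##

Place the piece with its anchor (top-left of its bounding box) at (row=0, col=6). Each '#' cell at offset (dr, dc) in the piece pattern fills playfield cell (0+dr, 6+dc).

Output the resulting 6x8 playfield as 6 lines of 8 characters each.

Answer: ..#.#..#
.....#.#
#.##..##
.##..#..
..#....#
#.#.#.#.

Derivation:
Fill (0+0,6+1) = (0,7)
Fill (0+1,6+1) = (1,7)
Fill (0+2,6+0) = (2,6)
Fill (0+2,6+1) = (2,7)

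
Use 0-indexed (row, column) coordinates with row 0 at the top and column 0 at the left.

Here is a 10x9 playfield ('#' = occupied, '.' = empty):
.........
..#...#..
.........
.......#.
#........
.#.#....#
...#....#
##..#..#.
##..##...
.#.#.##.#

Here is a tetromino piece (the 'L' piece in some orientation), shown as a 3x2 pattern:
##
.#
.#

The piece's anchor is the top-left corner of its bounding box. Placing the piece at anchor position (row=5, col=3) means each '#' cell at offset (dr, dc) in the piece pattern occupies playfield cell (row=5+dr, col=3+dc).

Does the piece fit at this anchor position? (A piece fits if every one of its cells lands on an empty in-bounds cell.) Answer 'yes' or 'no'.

Check each piece cell at anchor (5, 3):
  offset (0,0) -> (5,3): occupied ('#') -> FAIL
  offset (0,1) -> (5,4): empty -> OK
  offset (1,1) -> (6,4): empty -> OK
  offset (2,1) -> (7,4): occupied ('#') -> FAIL
All cells valid: no

Answer: no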